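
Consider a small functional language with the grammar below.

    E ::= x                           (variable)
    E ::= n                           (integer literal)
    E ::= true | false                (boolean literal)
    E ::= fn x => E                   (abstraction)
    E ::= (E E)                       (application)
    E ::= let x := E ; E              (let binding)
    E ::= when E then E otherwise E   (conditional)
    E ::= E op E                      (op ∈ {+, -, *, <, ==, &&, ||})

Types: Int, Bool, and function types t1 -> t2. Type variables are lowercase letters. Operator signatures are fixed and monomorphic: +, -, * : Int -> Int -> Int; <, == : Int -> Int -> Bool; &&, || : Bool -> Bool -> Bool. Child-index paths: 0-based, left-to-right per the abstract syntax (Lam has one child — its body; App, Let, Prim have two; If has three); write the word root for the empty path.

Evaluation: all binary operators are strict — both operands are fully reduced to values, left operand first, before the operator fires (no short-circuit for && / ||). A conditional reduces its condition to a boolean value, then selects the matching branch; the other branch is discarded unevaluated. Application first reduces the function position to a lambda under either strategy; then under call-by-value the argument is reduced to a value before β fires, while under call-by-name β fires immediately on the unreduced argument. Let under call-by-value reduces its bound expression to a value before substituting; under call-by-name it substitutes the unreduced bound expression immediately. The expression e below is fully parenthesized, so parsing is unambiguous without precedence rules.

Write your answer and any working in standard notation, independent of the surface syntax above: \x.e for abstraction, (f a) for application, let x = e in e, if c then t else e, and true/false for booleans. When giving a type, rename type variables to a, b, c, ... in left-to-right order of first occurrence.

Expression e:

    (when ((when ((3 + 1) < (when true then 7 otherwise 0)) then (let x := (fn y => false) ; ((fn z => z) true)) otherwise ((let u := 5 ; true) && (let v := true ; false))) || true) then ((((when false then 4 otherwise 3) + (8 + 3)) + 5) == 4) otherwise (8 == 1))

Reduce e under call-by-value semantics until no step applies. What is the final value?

Derivation:
step 0: (if ((if ((3 + 1) < (if true then 7 else 0)) then (let x = (\y.false) in ((\z.z) true)) else ((let u = 5 in true) && (let v = true in false))) || true) then ((((if false then 4 else 3) + (8 + 3)) + 5) == 4) else (8 == 1))
step 1: [delta@0.0.0.0] (if ((if (4 < (if true then 7 else 0)) then (let x = (\y.false) in ((\z.z) true)) else ((let u = 5 in true) && (let v = true in false))) || true) then ((((if false then 4 else 3) + (8 + 3)) + 5) == 4) else (8 == 1))
step 2: [if@0.0.0.1] (if ((if (4 < 7) then (let x = (\y.false) in ((\z.z) true)) else ((let u = 5 in true) && (let v = true in false))) || true) then ((((if false then 4 else 3) + (8 + 3)) + 5) == 4) else (8 == 1))
step 3: [delta@0.0.0] (if ((if true then (let x = (\y.false) in ((\z.z) true)) else ((let u = 5 in true) && (let v = true in false))) || true) then ((((if false then 4 else 3) + (8 + 3)) + 5) == 4) else (8 == 1))
step 4: [if@0.0] (if ((let x = (\y.false) in ((\z.z) true)) || true) then ((((if false then 4 else 3) + (8 + 3)) + 5) == 4) else (8 == 1))
step 5: [let@0.0] (if (((\z.z) true) || true) then ((((if false then 4 else 3) + (8 + 3)) + 5) == 4) else (8 == 1))
step 6: [beta@0.0] (if (true || true) then ((((if false then 4 else 3) + (8 + 3)) + 5) == 4) else (8 == 1))
step 7: [delta@0] (if true then ((((if false then 4 else 3) + (8 + 3)) + 5) == 4) else (8 == 1))
step 8: [if@root] ((((if false then 4 else 3) + (8 + 3)) + 5) == 4)
step 9: [if@0.0.0] (((3 + (8 + 3)) + 5) == 4)
step 10: [delta@0.0.1] (((3 + 11) + 5) == 4)
step 11: [delta@0.0] ((14 + 5) == 4)
step 12: [delta@0] (19 == 4)
step 13: [delta@root] false

Answer: false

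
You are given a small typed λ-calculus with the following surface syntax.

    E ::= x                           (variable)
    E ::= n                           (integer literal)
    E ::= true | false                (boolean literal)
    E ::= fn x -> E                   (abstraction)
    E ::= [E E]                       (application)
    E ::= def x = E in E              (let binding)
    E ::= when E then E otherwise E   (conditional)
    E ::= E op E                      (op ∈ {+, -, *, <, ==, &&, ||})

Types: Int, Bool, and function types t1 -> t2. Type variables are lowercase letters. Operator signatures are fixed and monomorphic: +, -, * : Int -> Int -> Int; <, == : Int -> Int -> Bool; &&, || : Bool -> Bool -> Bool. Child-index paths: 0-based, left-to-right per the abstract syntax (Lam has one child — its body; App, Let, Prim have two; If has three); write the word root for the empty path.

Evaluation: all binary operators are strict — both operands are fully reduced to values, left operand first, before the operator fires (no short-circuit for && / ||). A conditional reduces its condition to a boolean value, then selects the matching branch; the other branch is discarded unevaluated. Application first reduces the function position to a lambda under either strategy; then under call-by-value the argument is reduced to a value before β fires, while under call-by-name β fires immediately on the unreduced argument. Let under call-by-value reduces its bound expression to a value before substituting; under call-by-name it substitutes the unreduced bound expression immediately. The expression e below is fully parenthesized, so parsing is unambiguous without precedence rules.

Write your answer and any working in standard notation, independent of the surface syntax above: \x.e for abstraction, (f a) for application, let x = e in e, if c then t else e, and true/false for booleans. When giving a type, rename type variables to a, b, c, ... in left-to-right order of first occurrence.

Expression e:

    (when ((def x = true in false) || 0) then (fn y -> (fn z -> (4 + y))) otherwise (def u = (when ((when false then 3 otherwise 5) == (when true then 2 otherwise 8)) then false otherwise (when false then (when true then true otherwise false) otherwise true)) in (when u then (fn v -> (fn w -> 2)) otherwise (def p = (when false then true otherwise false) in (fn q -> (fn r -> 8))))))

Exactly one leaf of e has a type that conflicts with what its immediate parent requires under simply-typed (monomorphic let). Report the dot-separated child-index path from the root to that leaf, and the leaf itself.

Answer: 0.1 : 0

Working:
let x : Bool
  unify Bool ~ Bool
  unify Int ~ Bool
  FAIL: mismatch Int ~ Bool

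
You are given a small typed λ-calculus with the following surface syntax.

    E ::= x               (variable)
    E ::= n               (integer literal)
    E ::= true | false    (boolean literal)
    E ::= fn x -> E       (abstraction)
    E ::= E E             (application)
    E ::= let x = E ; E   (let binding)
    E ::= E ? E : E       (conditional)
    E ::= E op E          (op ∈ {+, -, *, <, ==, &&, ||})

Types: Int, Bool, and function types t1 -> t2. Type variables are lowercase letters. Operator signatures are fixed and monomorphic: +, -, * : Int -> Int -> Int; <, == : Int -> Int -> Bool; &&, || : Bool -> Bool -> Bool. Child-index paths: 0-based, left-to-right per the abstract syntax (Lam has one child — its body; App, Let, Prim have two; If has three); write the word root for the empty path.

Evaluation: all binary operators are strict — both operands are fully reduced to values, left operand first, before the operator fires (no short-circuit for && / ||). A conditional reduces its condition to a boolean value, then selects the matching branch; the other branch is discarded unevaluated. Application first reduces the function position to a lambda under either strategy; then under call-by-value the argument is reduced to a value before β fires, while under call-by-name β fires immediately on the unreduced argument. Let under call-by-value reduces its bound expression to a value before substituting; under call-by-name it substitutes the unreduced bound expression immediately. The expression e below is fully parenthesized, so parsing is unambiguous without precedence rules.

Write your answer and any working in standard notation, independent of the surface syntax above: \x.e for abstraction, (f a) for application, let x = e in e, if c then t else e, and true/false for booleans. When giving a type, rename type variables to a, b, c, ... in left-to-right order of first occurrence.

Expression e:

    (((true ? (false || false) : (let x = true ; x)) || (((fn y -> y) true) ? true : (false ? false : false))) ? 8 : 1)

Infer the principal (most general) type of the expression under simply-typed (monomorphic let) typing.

Trace:
  unify Bool ~ Bool
  unify Bool ~ Bool
  unify Bool ~ Bool
let x : Bool
x : Bool
  unify Bool ~ Bool
  unify Bool ~ Bool
y : a
\y._ : a -> a
  unify a -> a ~ Bool -> b
  unify a ~ Bool
  unify Bool ~ b
_ _ : Bool
  unify Bool ~ Bool
  unify Bool ~ Bool
  unify Bool ~ Bool
  unify Bool ~ Bool
  unify Bool ~ Bool
  unify Bool ~ Bool
  unify Int ~ Int

Answer: Int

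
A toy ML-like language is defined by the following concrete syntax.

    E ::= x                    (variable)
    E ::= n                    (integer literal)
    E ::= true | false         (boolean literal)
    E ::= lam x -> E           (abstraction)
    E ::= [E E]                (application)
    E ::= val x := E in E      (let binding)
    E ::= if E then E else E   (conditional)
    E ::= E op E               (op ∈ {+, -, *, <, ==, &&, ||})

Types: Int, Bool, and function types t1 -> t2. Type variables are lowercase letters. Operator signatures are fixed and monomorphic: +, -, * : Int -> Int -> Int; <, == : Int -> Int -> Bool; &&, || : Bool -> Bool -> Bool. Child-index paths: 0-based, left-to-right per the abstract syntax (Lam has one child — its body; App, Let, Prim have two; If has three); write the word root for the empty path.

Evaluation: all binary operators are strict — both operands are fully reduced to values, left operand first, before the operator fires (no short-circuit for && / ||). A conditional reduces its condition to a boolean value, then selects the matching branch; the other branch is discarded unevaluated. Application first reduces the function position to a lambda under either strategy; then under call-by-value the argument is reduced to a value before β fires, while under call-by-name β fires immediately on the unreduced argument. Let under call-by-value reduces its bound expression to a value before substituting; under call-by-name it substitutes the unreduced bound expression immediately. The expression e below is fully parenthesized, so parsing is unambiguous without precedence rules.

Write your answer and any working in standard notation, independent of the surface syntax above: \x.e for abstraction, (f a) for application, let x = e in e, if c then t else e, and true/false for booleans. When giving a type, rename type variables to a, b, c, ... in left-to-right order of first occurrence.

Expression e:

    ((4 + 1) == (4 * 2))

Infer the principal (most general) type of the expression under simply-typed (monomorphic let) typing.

Derivation:
  unify Int ~ Int
  unify Int ~ Int
  unify Int ~ Int
  unify Int ~ Int
  unify Int ~ Int
  unify Int ~ Int

Answer: Bool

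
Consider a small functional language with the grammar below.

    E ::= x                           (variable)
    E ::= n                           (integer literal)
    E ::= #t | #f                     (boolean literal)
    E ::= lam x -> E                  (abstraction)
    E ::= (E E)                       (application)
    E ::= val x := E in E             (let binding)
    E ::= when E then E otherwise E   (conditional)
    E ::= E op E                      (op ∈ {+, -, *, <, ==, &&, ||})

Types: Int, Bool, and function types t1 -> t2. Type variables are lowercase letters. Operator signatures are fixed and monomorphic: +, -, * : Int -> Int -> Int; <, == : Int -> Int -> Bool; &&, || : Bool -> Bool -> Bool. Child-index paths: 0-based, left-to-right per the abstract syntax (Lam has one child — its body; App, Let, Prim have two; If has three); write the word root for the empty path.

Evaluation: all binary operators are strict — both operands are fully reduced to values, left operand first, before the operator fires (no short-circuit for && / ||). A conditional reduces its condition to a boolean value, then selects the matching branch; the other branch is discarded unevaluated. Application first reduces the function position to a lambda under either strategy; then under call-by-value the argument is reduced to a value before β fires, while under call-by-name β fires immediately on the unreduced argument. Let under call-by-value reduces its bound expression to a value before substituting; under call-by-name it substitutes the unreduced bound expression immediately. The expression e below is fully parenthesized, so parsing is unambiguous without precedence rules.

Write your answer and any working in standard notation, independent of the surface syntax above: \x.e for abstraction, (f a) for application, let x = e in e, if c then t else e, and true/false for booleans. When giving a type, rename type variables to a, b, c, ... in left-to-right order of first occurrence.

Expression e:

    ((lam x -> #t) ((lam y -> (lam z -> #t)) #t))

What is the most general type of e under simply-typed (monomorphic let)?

Working:
\x._ : a -> Bool
\z._ : c -> Bool
\y._ : b -> c -> Bool
  unify b -> c -> Bool ~ Bool -> d
  unify b ~ Bool
  unify c -> Bool ~ d
_ _ : c -> Bool
  unify a -> Bool ~ (c -> Bool) -> e
  unify a ~ c -> Bool
  unify Bool ~ e
_ _ : Bool

Answer: Bool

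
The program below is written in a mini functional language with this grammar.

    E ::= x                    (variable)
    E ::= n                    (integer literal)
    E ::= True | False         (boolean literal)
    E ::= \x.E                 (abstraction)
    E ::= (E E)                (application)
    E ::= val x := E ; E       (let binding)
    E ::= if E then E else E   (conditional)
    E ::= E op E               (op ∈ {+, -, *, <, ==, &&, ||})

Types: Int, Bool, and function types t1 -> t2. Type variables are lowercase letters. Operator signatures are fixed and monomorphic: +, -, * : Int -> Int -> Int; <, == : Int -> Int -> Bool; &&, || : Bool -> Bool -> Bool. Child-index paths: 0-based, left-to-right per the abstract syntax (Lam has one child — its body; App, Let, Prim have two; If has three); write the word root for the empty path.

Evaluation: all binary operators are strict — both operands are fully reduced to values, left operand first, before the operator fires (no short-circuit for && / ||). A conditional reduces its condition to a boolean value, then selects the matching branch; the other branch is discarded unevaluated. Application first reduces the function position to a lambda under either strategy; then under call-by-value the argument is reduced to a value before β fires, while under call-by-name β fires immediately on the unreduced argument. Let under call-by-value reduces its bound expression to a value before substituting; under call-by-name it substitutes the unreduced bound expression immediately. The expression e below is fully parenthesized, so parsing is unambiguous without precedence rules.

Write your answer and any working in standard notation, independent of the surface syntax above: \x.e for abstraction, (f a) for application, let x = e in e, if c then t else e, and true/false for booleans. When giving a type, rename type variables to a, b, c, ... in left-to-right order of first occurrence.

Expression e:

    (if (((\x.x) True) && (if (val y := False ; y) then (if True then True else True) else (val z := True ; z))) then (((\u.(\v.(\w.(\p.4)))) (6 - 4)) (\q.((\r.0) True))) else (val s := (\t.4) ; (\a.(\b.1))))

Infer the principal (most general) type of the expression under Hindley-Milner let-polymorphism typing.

Working:
x : a
\x._ : a -> a
  unify a -> a ~ Bool -> b
  unify a ~ Bool
  unify Bool ~ b
_ _ : Bool
  unify Bool ~ Bool
let y : Bool
y : Bool
  unify Bool ~ Bool
  unify Bool ~ Bool
  unify Bool ~ Bool
let z : Bool
z : Bool
  unify Bool ~ Bool
  unify Bool ~ Bool
  unify Bool ~ Bool
\p._ : f -> Int
\w._ : e -> f -> Int
\v._ : d -> e -> f -> Int
\u._ : c -> d -> e -> f -> Int
  unify Int ~ Int
  unify Int ~ Int
  unify c -> d -> e -> f -> Int ~ Int -> g
  unify c ~ Int
  unify d -> e -> f -> Int ~ g
_ _ : d -> e -> f -> Int
\r._ : i -> Int
  unify i -> Int ~ Bool -> j
  unify i ~ Bool
  unify Int ~ j
_ _ : Int
\q._ : h -> Int
  unify d -> e -> f -> Int ~ (h -> Int) -> k
  unify d ~ h -> Int
  unify e -> f -> Int ~ k
_ _ : e -> f -> Int
\t._ : l -> Int
let s : forall. l -> Int
\b._ : n -> Int
\a._ : m -> n -> Int
  unify e -> f -> Int ~ m -> n -> Int
  unify e ~ m
  unify f -> Int ~ n -> Int
  unify f ~ n
  unify Int ~ Int

Answer: a -> b -> Int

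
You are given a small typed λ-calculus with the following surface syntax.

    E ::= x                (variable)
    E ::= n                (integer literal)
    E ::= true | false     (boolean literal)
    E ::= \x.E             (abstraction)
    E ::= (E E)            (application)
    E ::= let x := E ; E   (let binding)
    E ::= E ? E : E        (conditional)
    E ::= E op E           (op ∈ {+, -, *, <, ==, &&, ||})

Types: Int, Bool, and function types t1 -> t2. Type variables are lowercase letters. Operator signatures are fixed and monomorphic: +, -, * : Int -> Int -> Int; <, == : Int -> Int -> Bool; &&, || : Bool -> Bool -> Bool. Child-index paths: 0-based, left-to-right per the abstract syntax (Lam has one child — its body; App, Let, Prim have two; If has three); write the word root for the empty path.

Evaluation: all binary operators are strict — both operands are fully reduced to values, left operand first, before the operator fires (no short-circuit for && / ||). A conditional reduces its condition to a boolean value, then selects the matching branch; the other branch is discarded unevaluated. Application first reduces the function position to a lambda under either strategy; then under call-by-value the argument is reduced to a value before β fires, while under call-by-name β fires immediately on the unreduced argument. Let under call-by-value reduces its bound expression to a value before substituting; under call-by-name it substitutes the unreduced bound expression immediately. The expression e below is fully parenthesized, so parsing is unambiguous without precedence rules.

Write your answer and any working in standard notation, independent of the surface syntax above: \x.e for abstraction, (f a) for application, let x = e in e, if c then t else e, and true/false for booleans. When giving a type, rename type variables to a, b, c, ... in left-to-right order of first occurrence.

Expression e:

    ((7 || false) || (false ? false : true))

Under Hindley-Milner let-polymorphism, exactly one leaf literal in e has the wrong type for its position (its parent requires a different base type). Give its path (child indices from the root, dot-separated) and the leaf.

Answer: 0.0 : 7

Working:
  unify Int ~ Bool
  FAIL: mismatch Int ~ Bool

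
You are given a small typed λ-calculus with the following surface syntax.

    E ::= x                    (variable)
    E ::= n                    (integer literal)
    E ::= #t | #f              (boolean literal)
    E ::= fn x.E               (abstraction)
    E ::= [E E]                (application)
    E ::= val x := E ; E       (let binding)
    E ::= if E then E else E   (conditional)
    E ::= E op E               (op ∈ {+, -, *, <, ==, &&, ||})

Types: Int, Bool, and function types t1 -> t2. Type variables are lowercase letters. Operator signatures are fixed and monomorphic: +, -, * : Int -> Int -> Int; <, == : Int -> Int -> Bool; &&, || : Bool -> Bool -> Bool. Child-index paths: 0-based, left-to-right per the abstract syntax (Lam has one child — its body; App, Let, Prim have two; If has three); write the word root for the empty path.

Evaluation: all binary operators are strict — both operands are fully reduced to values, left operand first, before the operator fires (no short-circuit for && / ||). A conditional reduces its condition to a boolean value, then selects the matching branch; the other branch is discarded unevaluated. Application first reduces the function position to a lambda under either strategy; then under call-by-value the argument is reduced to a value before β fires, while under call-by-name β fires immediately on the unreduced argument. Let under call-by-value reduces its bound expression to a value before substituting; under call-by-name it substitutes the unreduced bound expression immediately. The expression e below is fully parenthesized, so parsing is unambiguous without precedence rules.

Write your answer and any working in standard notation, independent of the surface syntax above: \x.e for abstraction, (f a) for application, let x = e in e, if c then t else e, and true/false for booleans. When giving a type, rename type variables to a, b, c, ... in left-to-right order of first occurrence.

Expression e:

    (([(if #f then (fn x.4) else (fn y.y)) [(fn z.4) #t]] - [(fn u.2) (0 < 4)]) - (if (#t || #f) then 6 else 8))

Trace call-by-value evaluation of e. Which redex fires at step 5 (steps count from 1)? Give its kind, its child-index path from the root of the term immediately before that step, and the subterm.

Trace:
step 0: ((((if false then (\x.4) else (\y.y)) ((\z.4) true)) - ((\u.2) (0 < 4))) - (if (true || false) then 6 else 8))
step 1: [if@0.0.0] ((((\y.y) ((\z.4) true)) - ((\u.2) (0 < 4))) - (if (true || false) then 6 else 8))
step 2: [beta@0.0.1] ((((\y.y) 4) - ((\u.2) (0 < 4))) - (if (true || false) then 6 else 8))
step 3: [beta@0.0] ((4 - ((\u.2) (0 < 4))) - (if (true || false) then 6 else 8))
step 4: [delta@0.1.1] ((4 - ((\u.2) true)) - (if (true || false) then 6 else 8))
step 5: [beta@0.1] ((4 - 2) - (if (true || false) then 6 else 8))

Answer: beta at 0.1 : ((\u.2) true)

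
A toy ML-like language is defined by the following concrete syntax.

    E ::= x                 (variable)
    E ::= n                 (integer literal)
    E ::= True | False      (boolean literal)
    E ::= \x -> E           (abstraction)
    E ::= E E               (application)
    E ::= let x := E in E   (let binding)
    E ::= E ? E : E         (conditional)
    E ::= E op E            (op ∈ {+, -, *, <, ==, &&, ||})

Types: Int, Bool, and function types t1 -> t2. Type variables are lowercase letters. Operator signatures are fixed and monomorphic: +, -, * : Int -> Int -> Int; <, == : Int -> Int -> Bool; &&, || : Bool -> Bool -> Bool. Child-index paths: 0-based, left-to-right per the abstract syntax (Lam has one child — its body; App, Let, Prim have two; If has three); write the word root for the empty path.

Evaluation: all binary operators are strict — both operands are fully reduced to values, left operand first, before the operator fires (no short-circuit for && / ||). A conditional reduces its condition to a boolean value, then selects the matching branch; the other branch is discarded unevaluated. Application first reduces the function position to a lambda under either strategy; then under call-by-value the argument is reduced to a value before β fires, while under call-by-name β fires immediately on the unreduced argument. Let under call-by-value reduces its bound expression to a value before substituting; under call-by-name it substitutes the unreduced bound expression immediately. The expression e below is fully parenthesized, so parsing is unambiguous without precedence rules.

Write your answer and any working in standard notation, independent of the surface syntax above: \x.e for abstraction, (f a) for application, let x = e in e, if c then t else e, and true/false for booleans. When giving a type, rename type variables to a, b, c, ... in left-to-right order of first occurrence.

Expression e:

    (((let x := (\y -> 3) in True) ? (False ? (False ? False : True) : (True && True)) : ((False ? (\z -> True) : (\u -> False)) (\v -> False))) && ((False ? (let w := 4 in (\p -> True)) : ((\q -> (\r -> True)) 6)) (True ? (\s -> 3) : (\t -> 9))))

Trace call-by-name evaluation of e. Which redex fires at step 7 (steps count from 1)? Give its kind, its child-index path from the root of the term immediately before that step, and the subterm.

Answer: beta at 1 : ((\r.true) (if true then (\s.3) else (\t.9)))

Trace:
step 0: ((if (let x = (\y.3) in true) then (if false then (if false then false else true) else (true && true)) else ((if false then (\z.true) else (\u.false)) (\v.false))) && ((if false then (let w = 4 in (\p.true)) else ((\q.(\r.true)) 6)) (if true then (\s.3) else (\t.9))))
step 1: [let@0.0] ((if true then (if false then (if false then false else true) else (true && true)) else ((if false then (\z.true) else (\u.false)) (\v.false))) && ((if false then (let w = 4 in (\p.true)) else ((\q.(\r.true)) 6)) (if true then (\s.3) else (\t.9))))
step 2: [if@0] ((if false then (if false then false else true) else (true && true)) && ((if false then (let w = 4 in (\p.true)) else ((\q.(\r.true)) 6)) (if true then (\s.3) else (\t.9))))
step 3: [if@0] ((true && true) && ((if false then (let w = 4 in (\p.true)) else ((\q.(\r.true)) 6)) (if true then (\s.3) else (\t.9))))
step 4: [delta@0] (true && ((if false then (let w = 4 in (\p.true)) else ((\q.(\r.true)) 6)) (if true then (\s.3) else (\t.9))))
step 5: [if@1.0] (true && (((\q.(\r.true)) 6) (if true then (\s.3) else (\t.9))))
step 6: [beta@1.0] (true && ((\r.true) (if true then (\s.3) else (\t.9))))
step 7: [beta@1] (true && true)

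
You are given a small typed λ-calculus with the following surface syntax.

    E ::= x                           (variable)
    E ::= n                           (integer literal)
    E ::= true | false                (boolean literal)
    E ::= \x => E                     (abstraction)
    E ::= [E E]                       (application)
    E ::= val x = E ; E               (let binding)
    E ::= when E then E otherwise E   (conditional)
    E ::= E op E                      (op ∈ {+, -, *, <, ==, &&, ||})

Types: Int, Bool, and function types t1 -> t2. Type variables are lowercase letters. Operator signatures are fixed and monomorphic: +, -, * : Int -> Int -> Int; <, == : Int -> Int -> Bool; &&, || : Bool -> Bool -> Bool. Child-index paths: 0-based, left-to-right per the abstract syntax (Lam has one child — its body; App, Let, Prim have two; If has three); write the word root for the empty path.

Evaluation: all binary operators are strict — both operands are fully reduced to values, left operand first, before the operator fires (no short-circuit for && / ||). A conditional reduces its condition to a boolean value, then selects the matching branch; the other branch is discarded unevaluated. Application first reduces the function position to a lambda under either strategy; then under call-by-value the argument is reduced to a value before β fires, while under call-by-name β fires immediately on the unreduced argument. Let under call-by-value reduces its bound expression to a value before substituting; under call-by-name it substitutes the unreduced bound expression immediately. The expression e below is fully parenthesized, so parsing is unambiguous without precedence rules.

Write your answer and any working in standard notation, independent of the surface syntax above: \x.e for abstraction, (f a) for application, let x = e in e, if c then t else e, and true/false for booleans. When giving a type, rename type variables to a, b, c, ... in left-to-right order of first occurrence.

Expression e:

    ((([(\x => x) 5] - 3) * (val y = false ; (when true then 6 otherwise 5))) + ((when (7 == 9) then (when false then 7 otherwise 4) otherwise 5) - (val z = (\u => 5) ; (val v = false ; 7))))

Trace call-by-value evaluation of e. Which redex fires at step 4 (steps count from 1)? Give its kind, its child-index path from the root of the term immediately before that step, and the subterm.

Working:
step 0: (((((\x.x) 5) - 3) * (let y = false in (if true then 6 else 5))) + ((if (7 == 9) then (if false then 7 else 4) else 5) - (let z = (\u.5) in (let v = false in 7))))
step 1: [beta@0.0.0] (((5 - 3) * (let y = false in (if true then 6 else 5))) + ((if (7 == 9) then (if false then 7 else 4) else 5) - (let z = (\u.5) in (let v = false in 7))))
step 2: [delta@0.0] ((2 * (let y = false in (if true then 6 else 5))) + ((if (7 == 9) then (if false then 7 else 4) else 5) - (let z = (\u.5) in (let v = false in 7))))
step 3: [let@0.1] ((2 * (if true then 6 else 5)) + ((if (7 == 9) then (if false then 7 else 4) else 5) - (let z = (\u.5) in (let v = false in 7))))
step 4: [if@0.1] ((2 * 6) + ((if (7 == 9) then (if false then 7 else 4) else 5) - (let z = (\u.5) in (let v = false in 7))))

Answer: if at 0.1 : (if true then 6 else 5)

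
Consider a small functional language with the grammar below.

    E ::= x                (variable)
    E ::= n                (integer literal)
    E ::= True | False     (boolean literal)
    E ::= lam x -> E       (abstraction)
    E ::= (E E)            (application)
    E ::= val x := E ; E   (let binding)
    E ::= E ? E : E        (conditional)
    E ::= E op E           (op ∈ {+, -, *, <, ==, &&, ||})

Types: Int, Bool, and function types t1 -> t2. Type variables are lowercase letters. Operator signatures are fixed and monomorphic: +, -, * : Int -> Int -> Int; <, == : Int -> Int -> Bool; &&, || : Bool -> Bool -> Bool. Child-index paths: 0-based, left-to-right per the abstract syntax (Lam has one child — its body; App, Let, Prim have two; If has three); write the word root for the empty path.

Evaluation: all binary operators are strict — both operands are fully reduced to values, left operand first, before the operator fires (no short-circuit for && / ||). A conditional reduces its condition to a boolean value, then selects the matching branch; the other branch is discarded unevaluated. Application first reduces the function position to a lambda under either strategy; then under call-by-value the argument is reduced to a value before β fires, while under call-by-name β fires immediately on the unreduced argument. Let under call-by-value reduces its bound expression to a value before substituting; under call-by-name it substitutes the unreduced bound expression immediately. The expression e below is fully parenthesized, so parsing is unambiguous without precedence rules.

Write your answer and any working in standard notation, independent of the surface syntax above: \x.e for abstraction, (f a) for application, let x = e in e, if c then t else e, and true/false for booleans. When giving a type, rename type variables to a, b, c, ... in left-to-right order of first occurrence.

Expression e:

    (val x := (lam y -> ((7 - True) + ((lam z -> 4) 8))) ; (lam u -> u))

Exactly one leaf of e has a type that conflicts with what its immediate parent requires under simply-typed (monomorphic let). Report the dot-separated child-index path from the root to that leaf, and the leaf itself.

Derivation:
  unify Int ~ Int
  unify Bool ~ Int
  FAIL: mismatch Bool ~ Int

Answer: 0.0.0.1 : true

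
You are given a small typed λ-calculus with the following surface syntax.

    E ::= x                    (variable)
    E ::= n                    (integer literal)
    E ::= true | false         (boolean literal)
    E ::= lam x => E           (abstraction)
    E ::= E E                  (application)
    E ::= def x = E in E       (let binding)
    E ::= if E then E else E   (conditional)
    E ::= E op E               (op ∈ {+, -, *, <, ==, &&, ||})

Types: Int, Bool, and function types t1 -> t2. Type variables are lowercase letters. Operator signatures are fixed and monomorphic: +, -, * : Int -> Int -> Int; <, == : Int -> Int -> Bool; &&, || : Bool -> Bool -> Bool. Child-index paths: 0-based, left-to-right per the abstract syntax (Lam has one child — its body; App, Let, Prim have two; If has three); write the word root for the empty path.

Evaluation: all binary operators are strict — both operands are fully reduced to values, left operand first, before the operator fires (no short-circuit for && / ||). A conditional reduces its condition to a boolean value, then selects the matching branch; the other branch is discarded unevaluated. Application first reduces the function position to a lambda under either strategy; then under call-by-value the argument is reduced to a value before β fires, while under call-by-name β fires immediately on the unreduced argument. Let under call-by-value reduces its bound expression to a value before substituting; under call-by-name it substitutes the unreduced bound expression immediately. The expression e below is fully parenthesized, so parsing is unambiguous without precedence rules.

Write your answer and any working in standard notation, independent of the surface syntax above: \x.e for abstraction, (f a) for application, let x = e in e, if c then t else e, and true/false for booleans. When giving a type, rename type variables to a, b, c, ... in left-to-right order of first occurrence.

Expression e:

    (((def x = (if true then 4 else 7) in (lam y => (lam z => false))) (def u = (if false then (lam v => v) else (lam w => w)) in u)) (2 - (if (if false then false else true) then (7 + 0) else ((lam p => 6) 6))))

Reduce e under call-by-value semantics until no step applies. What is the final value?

Trace:
step 0: (((let x = (if true then 4 else 7) in (\y.(\z.false))) (let u = (if false then (\v.v) else (\w.w)) in u)) (2 - (if (if false then false else true) then (7 + 0) else ((\p.6) 6))))
step 1: [if@0.0.0] (((let x = 4 in (\y.(\z.false))) (let u = (if false then (\v.v) else (\w.w)) in u)) (2 - (if (if false then false else true) then (7 + 0) else ((\p.6) 6))))
step 2: [let@0.0] (((\y.(\z.false)) (let u = (if false then (\v.v) else (\w.w)) in u)) (2 - (if (if false then false else true) then (7 + 0) else ((\p.6) 6))))
step 3: [if@0.1.0] (((\y.(\z.false)) (let u = (\w.w) in u)) (2 - (if (if false then false else true) then (7 + 0) else ((\p.6) 6))))
step 4: [let@0.1] (((\y.(\z.false)) (\w.w)) (2 - (if (if false then false else true) then (7 + 0) else ((\p.6) 6))))
step 5: [beta@0] ((\z.false) (2 - (if (if false then false else true) then (7 + 0) else ((\p.6) 6))))
step 6: [if@1.1.0] ((\z.false) (2 - (if true then (7 + 0) else ((\p.6) 6))))
step 7: [if@1.1] ((\z.false) (2 - (7 + 0)))
step 8: [delta@1.1] ((\z.false) (2 - 7))
step 9: [delta@1] ((\z.false) -5)
step 10: [beta@root] false

Answer: false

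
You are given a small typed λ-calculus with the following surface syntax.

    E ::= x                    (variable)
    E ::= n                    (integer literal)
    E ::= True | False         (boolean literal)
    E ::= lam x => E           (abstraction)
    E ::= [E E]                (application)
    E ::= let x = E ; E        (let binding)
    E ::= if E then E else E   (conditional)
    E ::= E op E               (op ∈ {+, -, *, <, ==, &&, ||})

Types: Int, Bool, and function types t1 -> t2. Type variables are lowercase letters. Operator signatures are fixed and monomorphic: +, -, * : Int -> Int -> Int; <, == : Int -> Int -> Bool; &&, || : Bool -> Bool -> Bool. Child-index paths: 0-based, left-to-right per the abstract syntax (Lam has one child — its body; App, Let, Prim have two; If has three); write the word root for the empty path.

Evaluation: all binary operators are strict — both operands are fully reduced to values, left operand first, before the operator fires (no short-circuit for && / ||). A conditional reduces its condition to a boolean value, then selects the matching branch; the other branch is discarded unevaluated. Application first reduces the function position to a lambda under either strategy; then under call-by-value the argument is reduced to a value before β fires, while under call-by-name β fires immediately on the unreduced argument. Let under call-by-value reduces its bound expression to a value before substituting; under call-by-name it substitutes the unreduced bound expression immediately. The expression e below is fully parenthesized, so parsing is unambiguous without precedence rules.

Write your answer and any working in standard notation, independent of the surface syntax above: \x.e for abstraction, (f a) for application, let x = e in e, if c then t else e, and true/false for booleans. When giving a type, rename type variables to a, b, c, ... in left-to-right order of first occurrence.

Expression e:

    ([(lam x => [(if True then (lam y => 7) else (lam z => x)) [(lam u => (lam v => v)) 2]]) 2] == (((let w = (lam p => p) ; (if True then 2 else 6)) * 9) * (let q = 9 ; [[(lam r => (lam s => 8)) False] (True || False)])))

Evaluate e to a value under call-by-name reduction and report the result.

Trace:
step 0: (((\x.((if true then (\y.7) else (\z.x)) ((\u.(\v.v)) 2))) 2) == (((let w = (\p.p) in (if true then 2 else 6)) * 9) * (let q = 9 in (((\r.(\s.8)) false) (true || false)))))
step 1: [beta@0] (((if true then (\y.7) else (\z.2)) ((\u.(\v.v)) 2)) == (((let w = (\p.p) in (if true then 2 else 6)) * 9) * (let q = 9 in (((\r.(\s.8)) false) (true || false)))))
step 2: [if@0.0] (((\y.7) ((\u.(\v.v)) 2)) == (((let w = (\p.p) in (if true then 2 else 6)) * 9) * (let q = 9 in (((\r.(\s.8)) false) (true || false)))))
step 3: [beta@0] (7 == (((let w = (\p.p) in (if true then 2 else 6)) * 9) * (let q = 9 in (((\r.(\s.8)) false) (true || false)))))
step 4: [let@1.0.0] (7 == (((if true then 2 else 6) * 9) * (let q = 9 in (((\r.(\s.8)) false) (true || false)))))
step 5: [if@1.0.0] (7 == ((2 * 9) * (let q = 9 in (((\r.(\s.8)) false) (true || false)))))
step 6: [delta@1.0] (7 == (18 * (let q = 9 in (((\r.(\s.8)) false) (true || false)))))
step 7: [let@1.1] (7 == (18 * (((\r.(\s.8)) false) (true || false))))
step 8: [beta@1.1.0] (7 == (18 * ((\s.8) (true || false))))
step 9: [beta@1.1] (7 == (18 * 8))
step 10: [delta@1] (7 == 144)
step 11: [delta@root] false

Answer: false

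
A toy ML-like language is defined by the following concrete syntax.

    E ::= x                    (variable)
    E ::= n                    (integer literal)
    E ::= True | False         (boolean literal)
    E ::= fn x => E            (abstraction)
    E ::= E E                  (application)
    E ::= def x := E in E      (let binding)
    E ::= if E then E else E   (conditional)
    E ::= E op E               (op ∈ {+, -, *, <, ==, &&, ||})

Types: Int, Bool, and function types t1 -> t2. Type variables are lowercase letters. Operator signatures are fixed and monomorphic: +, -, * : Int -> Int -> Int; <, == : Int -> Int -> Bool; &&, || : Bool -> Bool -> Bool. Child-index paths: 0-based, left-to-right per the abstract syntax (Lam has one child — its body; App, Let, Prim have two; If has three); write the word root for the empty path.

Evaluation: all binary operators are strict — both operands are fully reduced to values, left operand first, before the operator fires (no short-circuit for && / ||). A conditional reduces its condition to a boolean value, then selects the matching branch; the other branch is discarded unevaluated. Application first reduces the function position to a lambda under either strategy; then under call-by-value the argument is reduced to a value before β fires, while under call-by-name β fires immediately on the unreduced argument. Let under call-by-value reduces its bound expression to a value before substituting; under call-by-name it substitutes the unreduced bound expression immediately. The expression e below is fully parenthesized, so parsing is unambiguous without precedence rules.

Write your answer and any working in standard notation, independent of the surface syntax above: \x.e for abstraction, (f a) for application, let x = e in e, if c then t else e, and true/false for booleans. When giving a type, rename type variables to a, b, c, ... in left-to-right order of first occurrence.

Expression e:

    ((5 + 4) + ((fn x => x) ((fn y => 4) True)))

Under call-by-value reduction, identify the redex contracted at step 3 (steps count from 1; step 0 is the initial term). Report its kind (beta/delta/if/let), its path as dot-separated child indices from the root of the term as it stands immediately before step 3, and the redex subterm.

Working:
step 0: ((5 + 4) + ((\x.x) ((\y.4) true)))
step 1: [delta@0] (9 + ((\x.x) ((\y.4) true)))
step 2: [beta@1.1] (9 + ((\x.x) 4))
step 3: [beta@1] (9 + 4)

Answer: beta at 1 : ((\x.x) 4)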